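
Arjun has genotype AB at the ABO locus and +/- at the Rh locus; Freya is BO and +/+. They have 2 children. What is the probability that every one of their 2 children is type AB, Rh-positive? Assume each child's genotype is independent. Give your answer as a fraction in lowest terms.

1/16

ABO cross AB × BO → 1/4 A, 1/2 B, 1/4 AB.
Rh cross +/- × +/+ → 1 Rh+; so P(type AB, Rh-positive) = 1/4 × 1 = 1/4 per child.
All 2 independent: (1/4)^2 = 1/16.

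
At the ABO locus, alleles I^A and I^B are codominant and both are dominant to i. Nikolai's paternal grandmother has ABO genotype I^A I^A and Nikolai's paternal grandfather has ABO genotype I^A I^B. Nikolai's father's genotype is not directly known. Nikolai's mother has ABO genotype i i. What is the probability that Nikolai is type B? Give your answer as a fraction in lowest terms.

1/4

Nikolai's father's ABO genotype from I^A I^A × I^A I^B: 1/2 I^A I^A, 1/2 I^A I^B.
Crossing each possibility with the mother i i and summing P(type B): 1/2·0 + 1/2·1/2 = 1/4.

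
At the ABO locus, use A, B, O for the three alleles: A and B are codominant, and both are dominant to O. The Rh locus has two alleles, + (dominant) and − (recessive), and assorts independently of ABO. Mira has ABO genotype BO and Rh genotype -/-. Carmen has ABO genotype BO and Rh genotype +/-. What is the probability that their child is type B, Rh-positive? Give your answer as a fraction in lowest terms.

3/8

ABO cross BO × BO → offspring phenotypes: 1/4 O, 3/4 B.
Rh cross -/- × +/- → 1/2 Rh+, 1/2 Rh-.
Independent loci: P(type B, Rh-positive) = 3/4 × 1/2 = 3/8.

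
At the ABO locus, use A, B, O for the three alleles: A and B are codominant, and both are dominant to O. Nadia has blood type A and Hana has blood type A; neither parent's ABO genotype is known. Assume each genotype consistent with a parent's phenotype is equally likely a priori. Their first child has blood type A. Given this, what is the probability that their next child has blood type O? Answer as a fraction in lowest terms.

1/20

Possible genotypes: Nadia ∈ {AA, AO}; Hana ∈ {AA, AO}.
Weight each parental genotype pair by prior × P(type-A child):
  AA × AA: posterior weight 4/15; P(next child type O) = 0.
  AA × AO: posterior weight 4/15; P(next child type O) = 0.
  AO × AA: posterior weight 4/15; P(next child type O) = 0.
  AO × AO: posterior weight 1/5; P(next child type O) = 1/4.
Weighted sum = 1/20.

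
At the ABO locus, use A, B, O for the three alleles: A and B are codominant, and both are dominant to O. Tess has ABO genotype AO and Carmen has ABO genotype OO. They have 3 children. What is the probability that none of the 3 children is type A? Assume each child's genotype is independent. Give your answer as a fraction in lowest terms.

ABO cross AO × OO → 1/2 O, 1/2 A.
So P(type A) = 1/2 per child.
P(not type A) = 1/2 for one child; (1/2)^3 = 1/8.

1/8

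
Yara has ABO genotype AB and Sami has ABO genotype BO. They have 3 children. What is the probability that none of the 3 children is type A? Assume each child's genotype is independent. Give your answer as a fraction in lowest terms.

ABO cross AB × BO → 1/4 A, 1/2 B, 1/4 AB.
So P(type A) = 1/4 per child.
P(not type A) = 3/4 for one child; (3/4)^3 = 27/64.

27/64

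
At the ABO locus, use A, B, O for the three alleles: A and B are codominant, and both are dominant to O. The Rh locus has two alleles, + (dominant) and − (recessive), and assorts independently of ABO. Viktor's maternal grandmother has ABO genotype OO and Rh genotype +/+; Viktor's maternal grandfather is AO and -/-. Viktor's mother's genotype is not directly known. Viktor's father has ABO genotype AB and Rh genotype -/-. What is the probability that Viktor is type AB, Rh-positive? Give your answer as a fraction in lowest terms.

Viktor's mother's ABO genotype from OO × AO: 1/2 AO, 1/2 OO.
Crossing each possibility with the father AB and summing P(type AB): 1/2·1/4 + 1/2·0 = 1/8.
Similarly for Rh via the mother's Rh distribution: P(Rh+) = 1/2.
Independent loci: 1/8 × 1/2 = 1/16.

1/16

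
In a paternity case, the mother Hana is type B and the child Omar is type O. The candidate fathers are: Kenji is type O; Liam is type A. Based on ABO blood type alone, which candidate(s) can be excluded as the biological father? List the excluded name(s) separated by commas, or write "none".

A candidate is excluded only if no genotype consistent with his phenotype could produce a type O child with a type B mother.
Every candidate has at least one consistent genotype combination, so none can be excluded.

none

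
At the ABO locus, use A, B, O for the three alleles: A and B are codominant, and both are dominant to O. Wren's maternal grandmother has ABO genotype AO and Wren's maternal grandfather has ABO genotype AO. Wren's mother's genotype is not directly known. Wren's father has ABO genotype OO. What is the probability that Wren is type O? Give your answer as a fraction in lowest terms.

1/2

Wren's mother's ABO genotype from AO × AO: 1/4 AA, 1/2 AO, 1/4 OO.
Crossing each possibility with the father OO and summing P(type O): 1/4·0 + 1/2·1/2 + 1/4·1 = 1/2.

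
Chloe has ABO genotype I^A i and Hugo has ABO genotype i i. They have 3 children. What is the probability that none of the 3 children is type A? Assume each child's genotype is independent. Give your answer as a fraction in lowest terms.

ABO cross I^A i × i i → 1/2 O, 1/2 A.
So P(type A) = 1/2 per child.
P(not type A) = 1/2 for one child; (1/2)^3 = 1/8.

1/8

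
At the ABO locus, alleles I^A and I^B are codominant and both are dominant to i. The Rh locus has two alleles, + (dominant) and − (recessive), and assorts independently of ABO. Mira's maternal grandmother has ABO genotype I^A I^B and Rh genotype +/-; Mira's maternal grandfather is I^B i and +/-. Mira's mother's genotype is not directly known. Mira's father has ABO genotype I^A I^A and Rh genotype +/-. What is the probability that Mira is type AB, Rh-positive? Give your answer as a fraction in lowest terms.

Mira's mother's ABO genotype from I^A I^B × I^B i: 1/4 I^A I^B, 1/4 I^A i, 1/4 I^B I^B, 1/4 I^B i.
Crossing each possibility with the father I^A I^A and summing P(type AB): 1/4·1/2 + 1/4·0 + 1/4·1 + 1/4·1/2 = 1/2.
Similarly for Rh via the mother's Rh distribution: P(Rh+) = 3/4.
Independent loci: 1/2 × 3/4 = 3/8.

3/8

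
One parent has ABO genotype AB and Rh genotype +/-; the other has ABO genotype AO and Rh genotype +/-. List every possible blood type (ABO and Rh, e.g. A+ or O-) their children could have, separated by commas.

A+, A-, B+, B-, AB+, AB-

Gametes from AB × AO give offspring ABO genotypes AA, AB, AO, BO, i.e. phenotypes A, B, AB.
Rh cross +/- × +/- → phenotypes Rh+, Rh-.
Combining independently: A+, A-, B+, B-, AB+, AB-.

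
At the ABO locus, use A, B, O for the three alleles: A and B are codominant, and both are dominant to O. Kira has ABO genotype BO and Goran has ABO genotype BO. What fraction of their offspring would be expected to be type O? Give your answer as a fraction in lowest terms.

ABO cross BO × BO → offspring phenotypes: 1/4 O, 3/4 B.
So P(type O) = 1/4.

1/4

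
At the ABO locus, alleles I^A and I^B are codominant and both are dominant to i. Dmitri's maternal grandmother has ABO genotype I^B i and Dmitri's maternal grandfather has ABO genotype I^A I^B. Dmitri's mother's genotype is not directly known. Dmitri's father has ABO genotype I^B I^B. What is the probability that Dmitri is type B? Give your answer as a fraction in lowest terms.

Dmitri's mother's ABO genotype from I^B i × I^A I^B: 1/4 I^A I^B, 1/4 I^A i, 1/4 I^B I^B, 1/4 I^B i.
Crossing each possibility with the father I^B I^B and summing P(type B): 1/4·1/2 + 1/4·1/2 + 1/4·1 + 1/4·1 = 3/4.

3/4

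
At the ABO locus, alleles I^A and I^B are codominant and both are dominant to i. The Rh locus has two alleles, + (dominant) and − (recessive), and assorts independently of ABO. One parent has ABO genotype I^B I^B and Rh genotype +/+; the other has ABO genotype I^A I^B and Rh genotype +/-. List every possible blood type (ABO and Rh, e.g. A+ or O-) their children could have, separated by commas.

B+, AB+

Gametes from I^B I^B × I^A I^B give offspring ABO genotypes I^A I^B, I^B I^B, i.e. phenotypes B, AB.
Rh cross +/+ × +/- → phenotypes Rh+.
Combining independently: B+, AB+.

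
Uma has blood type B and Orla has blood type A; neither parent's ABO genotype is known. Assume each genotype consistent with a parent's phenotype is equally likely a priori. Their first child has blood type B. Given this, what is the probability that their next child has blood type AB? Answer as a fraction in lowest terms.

5/12

Possible genotypes: Uma ∈ {I^B I^B, I^B i}; Orla ∈ {I^A I^A, I^A i}.
Weight each parental genotype pair by prior × P(type-B child):
  I^B I^B × I^A i: posterior weight 2/3; P(next child type AB) = 1/2.
  I^B i × I^A i: posterior weight 1/3; P(next child type AB) = 1/4.
Weighted sum = 5/12.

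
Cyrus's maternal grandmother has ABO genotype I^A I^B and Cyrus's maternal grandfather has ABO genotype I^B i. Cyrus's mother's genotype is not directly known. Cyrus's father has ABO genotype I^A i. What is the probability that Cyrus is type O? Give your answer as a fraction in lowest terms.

Cyrus's mother's ABO genotype from I^A I^B × I^B i: 1/4 I^A I^B, 1/4 I^A i, 1/4 I^B I^B, 1/4 I^B i.
Crossing each possibility with the father I^A i and summing P(type O): 1/4·0 + 1/4·1/4 + 1/4·0 + 1/4·1/4 = 1/8.

1/8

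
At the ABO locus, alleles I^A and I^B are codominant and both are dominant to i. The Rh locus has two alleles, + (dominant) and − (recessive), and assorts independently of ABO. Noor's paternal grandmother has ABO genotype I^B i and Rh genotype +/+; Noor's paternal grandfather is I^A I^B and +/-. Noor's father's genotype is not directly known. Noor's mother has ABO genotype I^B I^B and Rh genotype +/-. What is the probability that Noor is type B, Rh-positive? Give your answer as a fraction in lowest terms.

21/32

Noor's father's ABO genotype from I^B i × I^A I^B: 1/4 I^A I^B, 1/4 I^A i, 1/4 I^B I^B, 1/4 I^B i.
Crossing each possibility with the mother I^B I^B and summing P(type B): 1/4·1/2 + 1/4·1/2 + 1/4·1 + 1/4·1 = 3/4.
Similarly for Rh via the father's Rh distribution: P(Rh+) = 7/8.
Independent loci: 3/4 × 7/8 = 21/32.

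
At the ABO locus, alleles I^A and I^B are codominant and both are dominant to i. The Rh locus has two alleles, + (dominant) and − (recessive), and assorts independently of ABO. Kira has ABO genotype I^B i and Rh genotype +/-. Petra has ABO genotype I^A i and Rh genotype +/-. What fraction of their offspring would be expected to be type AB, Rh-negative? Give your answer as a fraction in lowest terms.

ABO cross I^B i × I^A i → offspring phenotypes: 1/4 O, 1/4 A, 1/4 B, 1/4 AB.
Rh cross +/- × +/- → 3/4 Rh+, 1/4 Rh-.
Independent loci: P(type AB, Rh-negative) = 1/4 × 1/4 = 1/16.

1/16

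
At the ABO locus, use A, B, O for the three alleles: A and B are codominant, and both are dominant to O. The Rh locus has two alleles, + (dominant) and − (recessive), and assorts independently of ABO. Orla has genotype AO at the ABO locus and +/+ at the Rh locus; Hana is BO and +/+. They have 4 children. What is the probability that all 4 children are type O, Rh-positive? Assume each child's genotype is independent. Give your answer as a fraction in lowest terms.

ABO cross AO × BO → 1/4 O, 1/4 A, 1/4 B, 1/4 AB.
Rh cross +/+ × +/+ → 1 Rh+; so P(type O, Rh-positive) = 1/4 × 1 = 1/4 per child.
All 4 independent: (1/4)^4 = 1/256.

1/256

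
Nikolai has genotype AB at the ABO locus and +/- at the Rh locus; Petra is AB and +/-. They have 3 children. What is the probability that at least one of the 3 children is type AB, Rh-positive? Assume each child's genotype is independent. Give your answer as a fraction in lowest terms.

387/512

ABO cross AB × AB → 1/4 A, 1/4 B, 1/2 AB.
Rh cross +/- × +/- → 3/4 Rh+, 1/4 Rh-; so P(type AB, Rh-positive) = 1/2 × 3/4 = 3/8 per child.
P(none) = (5/8)^3 = 125/512; P(at least one) = 1 − 125/512 = 387/512.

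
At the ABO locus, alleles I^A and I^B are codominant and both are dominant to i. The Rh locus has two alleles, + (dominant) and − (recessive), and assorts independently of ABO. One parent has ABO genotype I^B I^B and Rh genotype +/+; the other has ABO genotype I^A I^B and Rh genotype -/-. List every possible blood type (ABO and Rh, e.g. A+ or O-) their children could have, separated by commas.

Gametes from I^B I^B × I^A I^B give offspring ABO genotypes I^A I^B, I^B I^B, i.e. phenotypes B, AB.
Rh cross +/+ × -/- → phenotypes Rh+.
Combining independently: B+, AB+.

B+, AB+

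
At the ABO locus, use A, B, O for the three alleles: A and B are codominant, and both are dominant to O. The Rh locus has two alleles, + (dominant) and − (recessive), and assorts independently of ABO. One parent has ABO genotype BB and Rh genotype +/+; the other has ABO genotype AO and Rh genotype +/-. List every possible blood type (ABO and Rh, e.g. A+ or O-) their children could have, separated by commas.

Gametes from BB × AO give offspring ABO genotypes AB, BO, i.e. phenotypes B, AB.
Rh cross +/+ × +/- → phenotypes Rh+.
Combining independently: B+, AB+.

B+, AB+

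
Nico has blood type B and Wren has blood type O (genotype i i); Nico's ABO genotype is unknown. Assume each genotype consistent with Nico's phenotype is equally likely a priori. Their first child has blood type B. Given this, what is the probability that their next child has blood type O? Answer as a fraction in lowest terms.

1/6

Possible genotypes: Nico ∈ {I^B I^B, I^B i}; Wren ∈ {i i}.
Weight each parental genotype pair by prior × P(type-B child):
  I^B I^B × i i: posterior weight 2/3; P(next child type O) = 0.
  I^B i × i i: posterior weight 1/3; P(next child type O) = 1/2.
Weighted sum = 1/6.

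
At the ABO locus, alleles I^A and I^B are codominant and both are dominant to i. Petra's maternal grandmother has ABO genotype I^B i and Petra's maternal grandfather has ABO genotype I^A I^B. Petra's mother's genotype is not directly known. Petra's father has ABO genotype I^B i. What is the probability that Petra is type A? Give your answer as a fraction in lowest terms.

1/8

Petra's mother's ABO genotype from I^B i × I^A I^B: 1/4 I^A I^B, 1/4 I^A i, 1/4 I^B I^B, 1/4 I^B i.
Crossing each possibility with the father I^B i and summing P(type A): 1/4·1/4 + 1/4·1/4 + 1/4·0 + 1/4·0 = 1/8.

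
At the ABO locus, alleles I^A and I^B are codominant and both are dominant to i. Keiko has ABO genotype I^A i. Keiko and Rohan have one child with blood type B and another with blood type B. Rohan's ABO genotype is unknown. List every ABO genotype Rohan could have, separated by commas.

I^A I^B, I^B I^B, I^B i

For each candidate genotype of Rohan, check whether crossing it with I^A i can produce every observed child phenotype.
  I^A I^A → possible child types {A} ✗
  I^A I^B → possible child types {A, B, AB} ✓
  I^A i → possible child types {O, A} ✗
  I^B I^B → possible child types {B, AB} ✓
  I^B i → possible child types {O, A, B, AB} ✓
  i i → possible child types {O, A} ✗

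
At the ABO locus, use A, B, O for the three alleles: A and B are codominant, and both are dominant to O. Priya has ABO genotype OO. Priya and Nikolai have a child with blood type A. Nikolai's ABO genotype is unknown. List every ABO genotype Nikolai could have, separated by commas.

For each candidate genotype of Nikolai, check whether crossing it with OO can produce every observed child phenotype.
  AA → possible child types {A} ✓
  AB → possible child types {A, B} ✓
  AO → possible child types {O, A} ✓
  BB → possible child types {B} ✗
  BO → possible child types {O, B} ✗
  OO → possible child types {O} ✗

AA, AB, AO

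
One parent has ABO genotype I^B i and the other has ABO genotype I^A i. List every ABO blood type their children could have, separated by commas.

Gametes from I^B i × I^A i give offspring ABO genotypes I^A I^B, I^A i, I^B i, i i, i.e. phenotypes O, A, B, AB.

O, A, B, AB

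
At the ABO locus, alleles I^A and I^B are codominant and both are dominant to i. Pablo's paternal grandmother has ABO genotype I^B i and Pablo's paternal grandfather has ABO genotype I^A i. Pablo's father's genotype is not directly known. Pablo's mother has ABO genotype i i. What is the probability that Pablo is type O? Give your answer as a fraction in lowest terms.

1/2

Pablo's father's ABO genotype from I^B i × I^A i: 1/4 I^A I^B, 1/4 I^A i, 1/4 I^B i, 1/4 i i.
Crossing each possibility with the mother i i and summing P(type O): 1/4·0 + 1/4·1/2 + 1/4·1/2 + 1/4·1 = 1/2.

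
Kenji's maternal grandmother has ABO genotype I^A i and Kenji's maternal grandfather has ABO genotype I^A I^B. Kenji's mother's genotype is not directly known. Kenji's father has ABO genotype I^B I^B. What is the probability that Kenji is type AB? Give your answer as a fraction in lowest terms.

1/2

Kenji's mother's ABO genotype from I^A i × I^A I^B: 1/4 I^A I^A, 1/4 I^A I^B, 1/4 I^A i, 1/4 I^B i.
Crossing each possibility with the father I^B I^B and summing P(type AB): 1/4·1 + 1/4·1/2 + 1/4·1/2 + 1/4·0 = 1/2.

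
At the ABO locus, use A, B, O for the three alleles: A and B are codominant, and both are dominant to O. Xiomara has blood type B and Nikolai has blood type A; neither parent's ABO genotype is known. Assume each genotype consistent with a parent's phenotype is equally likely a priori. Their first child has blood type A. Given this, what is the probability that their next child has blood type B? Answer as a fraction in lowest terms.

1/12

Possible genotypes: Xiomara ∈ {BB, BO}; Nikolai ∈ {AA, AO}.
Weight each parental genotype pair by prior × P(type-A child):
  BO × AA: posterior weight 2/3; P(next child type B) = 0.
  BO × AO: posterior weight 1/3; P(next child type B) = 1/4.
Weighted sum = 1/12.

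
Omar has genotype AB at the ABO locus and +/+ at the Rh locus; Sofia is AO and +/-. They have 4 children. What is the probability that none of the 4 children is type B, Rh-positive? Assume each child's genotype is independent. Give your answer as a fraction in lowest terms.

ABO cross AB × AO → 1/2 A, 1/4 B, 1/4 AB.
Rh cross +/+ × +/- → 1 Rh+; so P(type B, Rh-positive) = 1/4 × 1 = 1/4 per child.
P(not type B, Rh-positive) = 3/4 for one child; (3/4)^4 = 81/256.

81/256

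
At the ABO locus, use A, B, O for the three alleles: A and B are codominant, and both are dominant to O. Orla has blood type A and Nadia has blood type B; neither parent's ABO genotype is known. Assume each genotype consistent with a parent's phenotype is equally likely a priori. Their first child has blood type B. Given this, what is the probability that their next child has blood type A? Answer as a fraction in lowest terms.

1/12

Possible genotypes: Orla ∈ {AA, AO}; Nadia ∈ {BB, BO}.
Weight each parental genotype pair by prior × P(type-B child):
  AO × BB: posterior weight 2/3; P(next child type A) = 0.
  AO × BO: posterior weight 1/3; P(next child type A) = 1/4.
Weighted sum = 1/12.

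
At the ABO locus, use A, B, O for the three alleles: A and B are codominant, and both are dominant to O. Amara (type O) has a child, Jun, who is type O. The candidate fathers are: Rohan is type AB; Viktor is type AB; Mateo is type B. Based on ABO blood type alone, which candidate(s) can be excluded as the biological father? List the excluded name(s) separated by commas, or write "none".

A candidate is excluded only if no genotype consistent with his phenotype could produce a type O child with a type O mother.
Rohan (type AB): no genotype consistent with that phenotype can produce a type-O child with a type-O mother.
Viktor (type AB): no genotype consistent with that phenotype can produce a type-O child with a type-O mother.

Rohan, Viktor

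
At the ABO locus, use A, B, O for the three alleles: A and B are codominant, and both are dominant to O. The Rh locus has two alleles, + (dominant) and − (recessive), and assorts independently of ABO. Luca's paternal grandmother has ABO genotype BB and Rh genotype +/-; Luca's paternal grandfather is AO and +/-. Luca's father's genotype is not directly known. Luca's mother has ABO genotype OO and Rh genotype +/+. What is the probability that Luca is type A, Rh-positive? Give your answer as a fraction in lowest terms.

Luca's father's ABO genotype from BB × AO: 1/2 AB, 1/2 BO.
Crossing each possibility with the mother OO and summing P(type A): 1/2·1/2 + 1/2·0 = 1/4.
Similarly for Rh via the father's Rh distribution: P(Rh+) = 1.
Independent loci: 1/4 × 1 = 1/4.

1/4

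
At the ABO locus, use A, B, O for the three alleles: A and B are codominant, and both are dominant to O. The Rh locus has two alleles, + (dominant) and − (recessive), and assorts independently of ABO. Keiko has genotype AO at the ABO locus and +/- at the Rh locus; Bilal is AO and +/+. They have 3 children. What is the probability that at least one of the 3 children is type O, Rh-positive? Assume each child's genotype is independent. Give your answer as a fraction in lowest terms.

37/64

ABO cross AO × AO → 1/4 O, 3/4 A.
Rh cross +/- × +/+ → 1 Rh+; so P(type O, Rh-positive) = 1/4 × 1 = 1/4 per child.
P(none) = (3/4)^3 = 27/64; P(at least one) = 1 − 27/64 = 37/64.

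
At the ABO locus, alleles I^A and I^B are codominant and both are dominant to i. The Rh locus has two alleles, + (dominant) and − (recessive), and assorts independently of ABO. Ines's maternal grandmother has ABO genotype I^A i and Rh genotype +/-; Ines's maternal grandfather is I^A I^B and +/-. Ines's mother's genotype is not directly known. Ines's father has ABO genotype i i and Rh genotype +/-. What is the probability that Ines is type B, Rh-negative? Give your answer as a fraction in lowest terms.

1/16

Ines's mother's ABO genotype from I^A i × I^A I^B: 1/4 I^A I^A, 1/4 I^A I^B, 1/4 I^A i, 1/4 I^B i.
Crossing each possibility with the father i i and summing P(type B): 1/4·0 + 1/4·1/2 + 1/4·0 + 1/4·1/2 = 1/4.
Similarly for Rh via the mother's Rh distribution: P(Rh-) = 1/4.
Independent loci: 1/4 × 1/4 = 1/16.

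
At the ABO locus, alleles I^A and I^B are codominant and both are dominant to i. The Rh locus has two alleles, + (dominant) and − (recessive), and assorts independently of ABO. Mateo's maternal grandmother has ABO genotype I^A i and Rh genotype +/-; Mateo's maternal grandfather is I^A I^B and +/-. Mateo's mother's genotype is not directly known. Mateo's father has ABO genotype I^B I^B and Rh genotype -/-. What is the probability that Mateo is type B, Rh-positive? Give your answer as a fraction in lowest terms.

Mateo's mother's ABO genotype from I^A i × I^A I^B: 1/4 I^A I^A, 1/4 I^A I^B, 1/4 I^A i, 1/4 I^B i.
Crossing each possibility with the father I^B I^B and summing P(type B): 1/4·0 + 1/4·1/2 + 1/4·1/2 + 1/4·1 = 1/2.
Similarly for Rh via the mother's Rh distribution: P(Rh+) = 1/2.
Independent loci: 1/2 × 1/2 = 1/4.

1/4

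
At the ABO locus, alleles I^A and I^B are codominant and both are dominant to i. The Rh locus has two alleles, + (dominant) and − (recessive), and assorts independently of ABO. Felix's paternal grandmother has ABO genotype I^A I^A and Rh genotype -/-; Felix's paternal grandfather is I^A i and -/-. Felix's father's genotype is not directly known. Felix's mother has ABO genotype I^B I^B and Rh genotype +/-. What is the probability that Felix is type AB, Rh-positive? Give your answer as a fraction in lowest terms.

Felix's father's ABO genotype from I^A I^A × I^A i: 1/2 I^A I^A, 1/2 I^A i.
Crossing each possibility with the mother I^B I^B and summing P(type AB): 1/2·1 + 1/2·1/2 = 3/4.
Similarly for Rh via the father's Rh distribution: P(Rh+) = 1/2.
Independent loci: 3/4 × 1/2 = 3/8.

3/8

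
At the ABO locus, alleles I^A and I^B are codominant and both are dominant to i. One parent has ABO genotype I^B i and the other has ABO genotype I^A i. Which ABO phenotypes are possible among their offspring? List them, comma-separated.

O, A, B, AB

Gametes from I^B i × I^A i give offspring ABO genotypes I^A I^B, I^A i, I^B i, i i, i.e. phenotypes O, A, B, AB.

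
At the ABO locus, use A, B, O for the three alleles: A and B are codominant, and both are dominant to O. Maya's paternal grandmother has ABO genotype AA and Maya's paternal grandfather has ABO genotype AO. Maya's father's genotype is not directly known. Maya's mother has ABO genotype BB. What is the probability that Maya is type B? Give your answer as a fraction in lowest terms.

Maya's father's ABO genotype from AA × AO: 1/2 AA, 1/2 AO.
Crossing each possibility with the mother BB and summing P(type B): 1/2·0 + 1/2·1/2 = 1/4.

1/4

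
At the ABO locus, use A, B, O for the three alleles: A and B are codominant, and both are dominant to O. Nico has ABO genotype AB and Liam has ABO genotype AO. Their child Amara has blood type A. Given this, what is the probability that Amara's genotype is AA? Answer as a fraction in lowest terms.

1/2

Cross AB × AO → 1/4 AA, 1/4 AB, 1/4 AO, 1/4 BO.
Type-A genotypes among offspring: AA (1/4), AO (1/4); total 1/2.
P(AA | type A) = (1/4) / (1/2) = 1/2.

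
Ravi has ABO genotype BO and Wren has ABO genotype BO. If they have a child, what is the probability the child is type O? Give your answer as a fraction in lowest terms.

1/4

ABO cross BO × BO → offspring phenotypes: 1/4 O, 3/4 B.
So P(type O) = 1/4.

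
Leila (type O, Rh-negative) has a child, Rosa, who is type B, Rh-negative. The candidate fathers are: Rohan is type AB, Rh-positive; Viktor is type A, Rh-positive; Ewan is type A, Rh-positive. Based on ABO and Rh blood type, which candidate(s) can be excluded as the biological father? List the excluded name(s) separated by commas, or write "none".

Viktor, Ewan

A candidate is excluded only if no genotype consistent with his phenotype could produce a type B, Rh-negative child with a type O, Rh-negative mother.
Viktor (type A, Rh+): no genotype consistent with that phenotype can produce a type-B Rh- child with a type-O mother.
Ewan (type A, Rh+): no genotype consistent with that phenotype can produce a type-B Rh- child with a type-O mother.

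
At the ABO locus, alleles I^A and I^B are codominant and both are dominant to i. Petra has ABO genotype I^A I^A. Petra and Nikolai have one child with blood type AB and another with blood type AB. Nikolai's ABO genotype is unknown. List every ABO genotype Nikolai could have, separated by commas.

For each candidate genotype of Nikolai, check whether crossing it with I^A I^A can produce every observed child phenotype.
  I^A I^A → possible child types {A} ✗
  I^A I^B → possible child types {A, AB} ✓
  I^A i → possible child types {A} ✗
  I^B I^B → possible child types {AB} ✓
  I^B i → possible child types {A, AB} ✓
  i i → possible child types {A} ✗

I^A I^B, I^B I^B, I^B i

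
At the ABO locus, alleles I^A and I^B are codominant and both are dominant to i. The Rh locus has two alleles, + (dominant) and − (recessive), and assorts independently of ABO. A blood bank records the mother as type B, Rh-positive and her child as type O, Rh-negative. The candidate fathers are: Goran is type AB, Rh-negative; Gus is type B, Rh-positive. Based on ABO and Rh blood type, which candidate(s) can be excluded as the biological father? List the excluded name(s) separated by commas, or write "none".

Goran

A candidate is excluded only if no genotype consistent with his phenotype could produce a type O, Rh-negative child with a type B, Rh-positive mother.
Goran (type AB, Rh-): no genotype consistent with that phenotype can produce a type-O Rh- child with a type-B mother.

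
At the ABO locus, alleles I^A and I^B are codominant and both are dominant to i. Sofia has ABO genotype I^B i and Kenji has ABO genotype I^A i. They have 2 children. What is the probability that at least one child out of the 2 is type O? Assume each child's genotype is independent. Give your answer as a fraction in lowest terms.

ABO cross I^B i × I^A i → 1/4 O, 1/4 A, 1/4 B, 1/4 AB.
So P(type O) = 1/4 per child.
P(none) = (3/4)^2 = 9/16; P(at least one) = 1 − 9/16 = 7/16.

7/16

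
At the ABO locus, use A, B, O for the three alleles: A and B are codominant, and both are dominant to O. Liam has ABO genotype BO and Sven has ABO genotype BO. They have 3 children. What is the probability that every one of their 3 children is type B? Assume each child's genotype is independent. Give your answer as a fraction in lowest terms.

27/64

ABO cross BO × BO → 1/4 O, 3/4 B.
So P(type B) = 3/4 per child.
All 3 independent: (3/4)^3 = 27/64.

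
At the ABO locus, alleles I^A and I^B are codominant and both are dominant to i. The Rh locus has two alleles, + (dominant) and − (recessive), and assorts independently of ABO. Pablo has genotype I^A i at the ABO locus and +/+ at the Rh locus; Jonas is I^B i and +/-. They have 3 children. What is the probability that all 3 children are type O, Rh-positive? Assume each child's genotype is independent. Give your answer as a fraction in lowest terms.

ABO cross I^A i × I^B i → 1/4 O, 1/4 A, 1/4 B, 1/4 AB.
Rh cross +/+ × +/- → 1 Rh+; so P(type O, Rh-positive) = 1/4 × 1 = 1/4 per child.
All 3 independent: (1/4)^3 = 1/64.

1/64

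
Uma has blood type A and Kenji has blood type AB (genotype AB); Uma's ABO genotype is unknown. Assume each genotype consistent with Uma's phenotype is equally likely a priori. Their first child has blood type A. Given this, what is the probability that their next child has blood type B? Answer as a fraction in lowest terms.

Possible genotypes: Uma ∈ {AA, AO}; Kenji ∈ {AB}.
Weight each parental genotype pair by prior × P(type-A child):
  AA × AB: posterior weight 1/2; P(next child type B) = 0.
  AO × AB: posterior weight 1/2; P(next child type B) = 1/4.
Weighted sum = 1/8.

1/8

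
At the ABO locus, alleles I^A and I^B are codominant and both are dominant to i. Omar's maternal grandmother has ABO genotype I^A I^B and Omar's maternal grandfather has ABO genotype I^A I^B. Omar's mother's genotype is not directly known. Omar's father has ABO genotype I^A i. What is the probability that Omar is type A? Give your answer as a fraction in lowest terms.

Omar's mother's ABO genotype from I^A I^B × I^A I^B: 1/4 I^A I^A, 1/2 I^A I^B, 1/4 I^B I^B.
Crossing each possibility with the father I^A i and summing P(type A): 1/4·1 + 1/2·1/2 + 1/4·0 = 1/2.

1/2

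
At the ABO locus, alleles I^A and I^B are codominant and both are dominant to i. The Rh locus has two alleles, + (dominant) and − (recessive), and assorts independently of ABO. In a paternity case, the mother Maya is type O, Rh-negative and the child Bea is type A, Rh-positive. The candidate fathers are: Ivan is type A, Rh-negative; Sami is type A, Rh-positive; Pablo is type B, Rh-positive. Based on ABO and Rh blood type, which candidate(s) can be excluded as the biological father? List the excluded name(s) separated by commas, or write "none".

A candidate is excluded only if no genotype consistent with his phenotype could produce a type A, Rh-positive child with a type O, Rh-negative mother.
Ivan (type A, Rh-): no genotype consistent with that phenotype can produce a type-A Rh+ child with a type-O mother.
Pablo (type B, Rh+): no genotype consistent with that phenotype can produce a type-A Rh+ child with a type-O mother.

Ivan, Pablo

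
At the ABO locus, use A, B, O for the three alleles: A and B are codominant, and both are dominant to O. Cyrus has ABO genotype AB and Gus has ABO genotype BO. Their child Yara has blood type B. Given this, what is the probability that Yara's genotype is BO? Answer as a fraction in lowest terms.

1/2

Cross AB × BO → 1/4 AB, 1/4 AO, 1/4 BB, 1/4 BO.
Type-B genotypes among offspring: BB (1/4), BO (1/4); total 1/2.
P(BO | type B) = (1/4) / (1/2) = 1/2.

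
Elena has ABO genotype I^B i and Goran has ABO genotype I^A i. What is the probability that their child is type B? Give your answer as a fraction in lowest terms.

1/4

ABO cross I^B i × I^A i → offspring phenotypes: 1/4 O, 1/4 A, 1/4 B, 1/4 AB.
So P(type B) = 1/4.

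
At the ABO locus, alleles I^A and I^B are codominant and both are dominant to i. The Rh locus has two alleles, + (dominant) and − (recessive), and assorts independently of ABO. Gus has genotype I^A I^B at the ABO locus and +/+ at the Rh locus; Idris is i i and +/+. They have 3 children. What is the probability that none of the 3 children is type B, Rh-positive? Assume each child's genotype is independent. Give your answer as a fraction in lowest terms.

1/8

ABO cross I^A I^B × i i → 1/2 A, 1/2 B.
Rh cross +/+ × +/+ → 1 Rh+; so P(type B, Rh-positive) = 1/2 × 1 = 1/2 per child.
P(not type B, Rh-positive) = 1/2 for one child; (1/2)^3 = 1/8.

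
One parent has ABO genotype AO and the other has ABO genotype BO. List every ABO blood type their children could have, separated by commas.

Gametes from AO × BO give offspring ABO genotypes AB, AO, BO, OO, i.e. phenotypes O, A, B, AB.

O, A, B, AB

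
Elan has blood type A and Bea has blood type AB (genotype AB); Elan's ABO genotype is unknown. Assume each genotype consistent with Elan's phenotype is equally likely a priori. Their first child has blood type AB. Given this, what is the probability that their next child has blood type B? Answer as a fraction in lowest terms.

1/12

Possible genotypes: Elan ∈ {AA, AO}; Bea ∈ {AB}.
Weight each parental genotype pair by prior × P(type-AB child):
  AA × AB: posterior weight 2/3; P(next child type B) = 0.
  AO × AB: posterior weight 1/3; P(next child type B) = 1/4.
Weighted sum = 1/12.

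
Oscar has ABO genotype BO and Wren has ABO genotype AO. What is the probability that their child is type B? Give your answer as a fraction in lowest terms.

1/4

ABO cross BO × AO → offspring phenotypes: 1/4 O, 1/4 A, 1/4 B, 1/4 AB.
So P(type B) = 1/4.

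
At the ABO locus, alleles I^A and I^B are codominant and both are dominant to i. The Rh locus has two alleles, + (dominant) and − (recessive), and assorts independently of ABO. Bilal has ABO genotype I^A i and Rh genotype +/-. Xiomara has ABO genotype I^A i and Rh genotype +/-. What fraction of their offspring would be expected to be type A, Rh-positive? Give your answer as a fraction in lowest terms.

ABO cross I^A i × I^A i → offspring phenotypes: 1/4 O, 3/4 A.
Rh cross +/- × +/- → 3/4 Rh+, 1/4 Rh-.
Independent loci: P(type A, Rh-positive) = 3/4 × 3/4 = 9/16.

9/16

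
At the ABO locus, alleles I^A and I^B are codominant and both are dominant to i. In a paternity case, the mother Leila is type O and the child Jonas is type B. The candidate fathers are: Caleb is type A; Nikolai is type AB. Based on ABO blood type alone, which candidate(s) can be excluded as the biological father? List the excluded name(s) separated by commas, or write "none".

Caleb

A candidate is excluded only if no genotype consistent with his phenotype could produce a type B child with a type O mother.
Caleb (type A): no genotype consistent with that phenotype can produce a type-B child with a type-O mother.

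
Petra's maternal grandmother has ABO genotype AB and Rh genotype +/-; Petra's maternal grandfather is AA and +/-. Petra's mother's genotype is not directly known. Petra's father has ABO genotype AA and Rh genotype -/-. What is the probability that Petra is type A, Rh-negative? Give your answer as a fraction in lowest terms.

3/8

Petra's mother's ABO genotype from AB × AA: 1/2 AA, 1/2 AB.
Crossing each possibility with the father AA and summing P(type A): 1/2·1 + 1/2·1/2 = 3/4.
Similarly for Rh via the mother's Rh distribution: P(Rh-) = 1/2.
Independent loci: 3/4 × 1/2 = 3/8.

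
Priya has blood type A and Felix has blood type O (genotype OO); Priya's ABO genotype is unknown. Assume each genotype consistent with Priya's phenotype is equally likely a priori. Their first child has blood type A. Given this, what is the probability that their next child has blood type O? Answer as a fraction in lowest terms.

Possible genotypes: Priya ∈ {AA, AO}; Felix ∈ {OO}.
Weight each parental genotype pair by prior × P(type-A child):
  AA × OO: posterior weight 2/3; P(next child type O) = 0.
  AO × OO: posterior weight 1/3; P(next child type O) = 1/2.
Weighted sum = 1/6.

1/6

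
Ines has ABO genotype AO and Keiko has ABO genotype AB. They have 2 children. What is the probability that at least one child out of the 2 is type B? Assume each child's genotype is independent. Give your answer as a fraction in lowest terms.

7/16

ABO cross AO × AB → 1/2 A, 1/4 B, 1/4 AB.
So P(type B) = 1/4 per child.
P(none) = (3/4)^2 = 9/16; P(at least one) = 1 − 9/16 = 7/16.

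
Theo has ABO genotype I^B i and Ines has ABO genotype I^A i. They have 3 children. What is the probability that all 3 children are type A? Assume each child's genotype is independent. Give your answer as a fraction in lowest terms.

ABO cross I^B i × I^A i → 1/4 O, 1/4 A, 1/4 B, 1/4 AB.
So P(type A) = 1/4 per child.
All 3 independent: (1/4)^3 = 1/64.

1/64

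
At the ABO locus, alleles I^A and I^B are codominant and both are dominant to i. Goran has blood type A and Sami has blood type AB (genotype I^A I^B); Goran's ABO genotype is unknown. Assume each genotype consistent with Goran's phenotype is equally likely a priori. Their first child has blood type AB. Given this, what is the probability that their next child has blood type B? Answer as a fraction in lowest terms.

Possible genotypes: Goran ∈ {I^A I^A, I^A i}; Sami ∈ {I^A I^B}.
Weight each parental genotype pair by prior × P(type-AB child):
  I^A I^A × I^A I^B: posterior weight 2/3; P(next child type B) = 0.
  I^A i × I^A I^B: posterior weight 1/3; P(next child type B) = 1/4.
Weighted sum = 1/12.

1/12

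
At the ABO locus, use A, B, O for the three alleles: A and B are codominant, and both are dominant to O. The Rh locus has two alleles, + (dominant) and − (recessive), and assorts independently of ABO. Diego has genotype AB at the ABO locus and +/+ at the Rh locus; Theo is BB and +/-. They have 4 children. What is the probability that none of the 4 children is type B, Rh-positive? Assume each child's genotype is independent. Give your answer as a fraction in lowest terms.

ABO cross AB × BB → 1/2 B, 1/2 AB.
Rh cross +/+ × +/- → 1 Rh+; so P(type B, Rh-positive) = 1/2 × 1 = 1/2 per child.
P(not type B, Rh-positive) = 1/2 for one child; (1/2)^4 = 1/16.

1/16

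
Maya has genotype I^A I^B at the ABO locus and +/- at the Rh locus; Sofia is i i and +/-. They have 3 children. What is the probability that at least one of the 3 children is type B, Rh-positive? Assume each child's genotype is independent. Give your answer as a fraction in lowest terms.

387/512

ABO cross I^A I^B × i i → 1/2 A, 1/2 B.
Rh cross +/- × +/- → 3/4 Rh+, 1/4 Rh-; so P(type B, Rh-positive) = 1/2 × 3/4 = 3/8 per child.
P(none) = (5/8)^3 = 125/512; P(at least one) = 1 − 125/512 = 387/512.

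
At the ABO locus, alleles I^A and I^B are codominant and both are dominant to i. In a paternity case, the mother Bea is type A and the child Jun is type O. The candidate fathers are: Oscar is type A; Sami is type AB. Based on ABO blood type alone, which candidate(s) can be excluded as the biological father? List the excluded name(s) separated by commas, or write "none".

Sami

A candidate is excluded only if no genotype consistent with his phenotype could produce a type O child with a type A mother.
Sami (type AB): no genotype consistent with that phenotype can produce a type-O child with a type-A mother.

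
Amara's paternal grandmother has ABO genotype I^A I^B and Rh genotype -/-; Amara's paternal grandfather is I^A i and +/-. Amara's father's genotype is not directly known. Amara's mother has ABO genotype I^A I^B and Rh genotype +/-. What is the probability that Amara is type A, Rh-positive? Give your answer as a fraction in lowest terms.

15/64

Amara's father's ABO genotype from I^A I^B × I^A i: 1/4 I^A I^A, 1/4 I^A I^B, 1/4 I^A i, 1/4 I^B i.
Crossing each possibility with the mother I^A I^B and summing P(type A): 1/4·1/2 + 1/4·1/4 + 1/4·1/2 + 1/4·1/4 = 3/8.
Similarly for Rh via the father's Rh distribution: P(Rh+) = 5/8.
Independent loci: 3/8 × 5/8 = 15/64.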